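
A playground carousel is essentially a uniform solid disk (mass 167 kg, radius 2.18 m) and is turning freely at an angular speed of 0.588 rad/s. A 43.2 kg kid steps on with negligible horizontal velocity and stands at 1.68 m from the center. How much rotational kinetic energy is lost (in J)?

energy lost ≈ 16.1 J

No external torque acts about the center; L_before = L_after.
I_p = ½(167)(2.18)² = 396.8 kg·m².
Added inertia Σmr² = (43.2)(1.68)² = 121.9 kg·m²; I_f = 396.8 + 121.9 = 518.8 kg·m².
ω_f = I_p ω_i / I_f = (396.8)(0.588) / 518.8 = 0.4498 rad/s.
KE_i = ½(396.8)(0.5880 rad/s)² = 68.60 J; KE_f = ½(518.8)(0.4498)² = 52.48 J.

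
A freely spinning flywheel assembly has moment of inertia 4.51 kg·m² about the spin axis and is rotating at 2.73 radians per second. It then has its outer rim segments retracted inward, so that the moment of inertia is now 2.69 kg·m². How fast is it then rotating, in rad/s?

ω₂ ≈ 4.58 rad/s

No external torque acts about the spin axis, so angular momentum is conserved.
ω₂ = I₁ω₁ / I₂ = (4.510)(2.73 rad/s) / (2.690) = 4.577 rad/s.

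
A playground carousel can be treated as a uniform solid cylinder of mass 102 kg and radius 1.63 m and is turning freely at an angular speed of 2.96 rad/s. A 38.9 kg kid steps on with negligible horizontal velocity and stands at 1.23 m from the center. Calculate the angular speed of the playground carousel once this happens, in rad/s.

No external torque acts about the center; L_before = L_after.
I_p = ½(102)(1.63)² = 135.5 kg·m².
Added inertia Σmr² = (38.9)(1.23)² = 58.85 kg·m²; I_f = 135.5 + 58.85 = 194.4 kg·m².
ω_f = I_p ω_i / I_f = (135.5)(2.96) / 194.4 = 2.064 rad/s.

ω_f ≈ 2.06 rad/s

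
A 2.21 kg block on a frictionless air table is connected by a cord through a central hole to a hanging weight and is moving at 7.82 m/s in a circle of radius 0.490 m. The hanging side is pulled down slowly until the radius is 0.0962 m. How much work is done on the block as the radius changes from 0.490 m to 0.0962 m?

Central (radial) force ⇒ zero torque about the center ⇒ m v r is constant.
v₂ = v₁ r₁ / r₂ = (7.82)(0.490) / (0.0962) = 39.83 m/s.
W = ΔKE = ½m(v₂² − v₁²) = 1686 J.

W ≈ 1690 J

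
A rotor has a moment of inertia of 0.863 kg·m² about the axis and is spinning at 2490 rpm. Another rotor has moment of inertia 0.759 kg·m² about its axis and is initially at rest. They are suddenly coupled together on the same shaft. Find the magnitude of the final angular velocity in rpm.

No external torque acts about the common axis, so total angular momentum is conserved.
Taking A's sense as positive: L = (0.8630)(2490) = 2149 kg·m²·rpm.
Combined I = 0.8630 + 0.7590 = 1.622 kg·m².
ω_f = L / I = 2149 / 1.622 = 1325 rpm.

|ω_f| ≈ 1320 rpm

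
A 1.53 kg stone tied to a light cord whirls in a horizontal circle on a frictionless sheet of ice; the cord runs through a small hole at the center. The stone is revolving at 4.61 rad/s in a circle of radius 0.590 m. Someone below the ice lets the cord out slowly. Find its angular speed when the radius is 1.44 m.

No torque about the axis ⇒ m r₁² ω₁ = m r₂² ω₂.
ω₂ = ω₁ (r₁/r₂)² = (4.61)(0.590/1.44)² = 0.7739 rad/s.

ω₂ ≈ 0.774 rad/s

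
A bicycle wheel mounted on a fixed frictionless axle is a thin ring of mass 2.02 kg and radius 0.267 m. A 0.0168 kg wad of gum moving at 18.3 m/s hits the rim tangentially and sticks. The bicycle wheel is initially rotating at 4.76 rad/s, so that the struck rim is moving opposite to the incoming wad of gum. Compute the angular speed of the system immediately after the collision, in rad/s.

|ω_f| ≈ 4.16 rad/s

About the axle the impulsive forces during the collision are internal, so angular momentum about that axis is conserved.
I_p = (2.02)(0.267)² = 0.1440 kg·m². Taking the sense of the wad of gum's angular momentum as positive, L_{wad} = m v R = (0.0168)(18.3)(0.267) = 0.08209 kg·m²/s.
L_i = −I_p ω_p + m v R = −(0.1440)(4.76) + 0.08209 = -0.6034 kg·m²/s.
After sticking, I_f = I_p + m R² = 0.1440 + (0.0168)(0.267)² = 0.1452 kg·m².
ω_f = L_i / I_f = -0.6034 / 0.1452 = -4.155 rad/s.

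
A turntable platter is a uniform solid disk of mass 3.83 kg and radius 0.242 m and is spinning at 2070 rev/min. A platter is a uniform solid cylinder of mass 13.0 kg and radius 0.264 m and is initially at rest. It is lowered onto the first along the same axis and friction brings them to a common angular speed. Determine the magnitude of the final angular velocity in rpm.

The coupling torques are internal; angular momentum about the shared axis is conserved.
Moments of inertia: I_A = ½(3.83)(0.242)² = 0.1122 kg·m²; I_B = ½(13.0)(0.264)² = 0.4530 kg·m².
Taking A's sense as positive: L = (0.1122)(2070) = 232.2 kg·m²·rpm.
Combined I = 0.1122 + 0.4530 = 0.5652 kg·m².
ω_f = L / I = 232.2 / 0.5652 = 410.8 rpm.

|ω_f| ≈ 411 rpm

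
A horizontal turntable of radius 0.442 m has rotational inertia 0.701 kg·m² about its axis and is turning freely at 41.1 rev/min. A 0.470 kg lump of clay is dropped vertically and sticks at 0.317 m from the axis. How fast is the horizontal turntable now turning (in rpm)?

The added mass arrives with no angular momentum about the axis, and any external torque about the axis is negligible, so the system's angular momentum is conserved.
Added inertia Σmr² = (0.470)(0.317)² = 0.04723 kg·m²; I_f = 0.7010 + 0.04723 = 0.7482 kg·m².
ω_f = I_p ω_i / I_f = (0.7010)(41.1) / 0.7482 = 38.51 rpm.

ω_f ≈ 38.5 rpm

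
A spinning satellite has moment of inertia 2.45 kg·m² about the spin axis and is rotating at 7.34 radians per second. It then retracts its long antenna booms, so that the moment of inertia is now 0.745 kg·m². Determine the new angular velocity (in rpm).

ω₂ ≈ 231 rpm

With no external torque about the axis, L is conserved: I₁ω₁ = I₂ω₂.
ω₂ = I₁ω₁ / I₂ = (2.450)(7.34 rad/s) / (0.7450) = 24.14 rad/s = 230.5 rpm.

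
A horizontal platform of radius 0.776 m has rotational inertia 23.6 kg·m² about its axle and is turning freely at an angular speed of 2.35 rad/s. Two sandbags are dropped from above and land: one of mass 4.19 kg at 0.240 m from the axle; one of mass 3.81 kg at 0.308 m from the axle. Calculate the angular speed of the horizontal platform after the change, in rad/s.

ω_f ≈ 2.29 rad/s

The added mass arrives with no angular momentum about the axle, and any external torque about the axle is negligible, so the system's angular momentum is conserved.
Added inertia Σmr² = (4.19)(0.240)² + (3.81)(0.308)² = 0.6028 kg·m²; I_f = 23.60 + 0.6028 = 24.20 kg·m².
ω_f = I_p ω_i / I_f = (23.60)(2.35) / 24.20 = 2.291 rad/s.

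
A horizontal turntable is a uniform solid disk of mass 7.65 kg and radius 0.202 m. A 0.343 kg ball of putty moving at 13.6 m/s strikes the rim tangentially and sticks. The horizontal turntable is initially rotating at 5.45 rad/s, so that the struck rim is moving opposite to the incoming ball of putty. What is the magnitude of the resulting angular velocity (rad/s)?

|ω_f| ≈ 0.539 rad/s

The axle reaction passes through the axle and exerts no torque about it; angular momentum about the axle is conserved through the impact.
I_p = ½(7.65)(0.202)² = 0.1561 kg·m². Taking the sense of the ball of putty's angular momentum as positive, L_{ball} = m v R = (0.343)(13.6)(0.202) = 0.9423 kg·m²/s.
L_i = −I_p ω_p + m v R = −(0.1561)(5.45) + 0.9423 = 0.09168 kg·m²/s.
After sticking, I_f = I_p + m R² = 0.1561 + (0.343)(0.202)² = 0.1701 kg·m².
ω_f = L_i / I_f = 0.09168 / 0.1701 = 0.5391 rad/s.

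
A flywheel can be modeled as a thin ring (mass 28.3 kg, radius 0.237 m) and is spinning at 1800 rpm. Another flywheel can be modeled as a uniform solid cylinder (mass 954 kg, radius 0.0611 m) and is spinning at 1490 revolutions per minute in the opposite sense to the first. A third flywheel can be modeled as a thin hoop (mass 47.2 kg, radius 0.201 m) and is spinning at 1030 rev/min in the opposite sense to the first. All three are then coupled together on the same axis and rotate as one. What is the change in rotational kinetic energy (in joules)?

ΔKE ≈ -57800 J

No external torque acts about the common axis, so total angular momentum is conserved.
Moments of inertia: I_A = (28.3)(0.237)² = 1.590 kg·m²; I_B = ½(954)(0.0611)² = 1.781 kg·m²; I_C = (47.2)(0.201)² = 1.907 kg·m².
Taking A's sense as positive: L = (1.590)(1800) − (1.781)(1490) − (1.907)(1030) = -1756 kg·m²·rpm.
Combined I = 1.590 + 1.781 + 1.907 = 5.277 kg·m².
ω_f = L / I = -1756 / 5.277 = -332.8 rpm.
KE_i = ½ΣIω² = 61010 J; KE_f = ½(5.277)(34.85)² = 3205 J.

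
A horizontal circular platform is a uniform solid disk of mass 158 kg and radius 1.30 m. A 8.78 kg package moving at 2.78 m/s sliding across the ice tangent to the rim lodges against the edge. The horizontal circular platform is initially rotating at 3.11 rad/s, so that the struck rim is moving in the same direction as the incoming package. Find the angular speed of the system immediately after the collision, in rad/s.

|ω_f| ≈ 3.01 rad/s

The axle reaction passes through the central axle and exerts no torque about it; angular momentum about the central axle is conserved through the impact.
I_p = ½(158)(1.30)² = 133.5 kg·m². Taking the sense of the package's angular momentum as positive, L_{package} = m v R = (8.78)(2.78)(1.30) = 31.73 kg·m²/s.
L_i = +I_p ω_p + m v R = +(133.5)(3.11) + 31.73 = 446.9 kg·m²/s.
After sticking, I_f = I_p + m R² = 133.5 + (8.78)(1.30)² = 148.3 kg·m².
ω_f = L_i / I_f = 446.9 / 148.3 = 3.013 rad/s.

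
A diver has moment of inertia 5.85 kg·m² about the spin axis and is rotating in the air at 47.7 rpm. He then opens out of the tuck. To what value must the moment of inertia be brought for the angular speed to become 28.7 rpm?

Angular momentum about the spin axis is conserved since the torque about it is zero.
I₂ = I₁ω₁ / ω₂ = (5.85)(47.7) / (28.7) = 9.723 kg·m².

I₂ ≈ 9.72 kg·m²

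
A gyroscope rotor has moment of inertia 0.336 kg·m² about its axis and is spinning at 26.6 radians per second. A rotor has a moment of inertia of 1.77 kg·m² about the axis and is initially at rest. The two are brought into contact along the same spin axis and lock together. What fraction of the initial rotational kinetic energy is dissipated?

No external torque acts about the common axis, so total angular momentum is conserved.
Taking A's sense as positive: L = (0.3360)(26.6) = 8.938 kg·m²·rad/s.
Combined I = 0.3360 + 1.770 = 2.106 kg·m².
ω_f = L / I = 8.938 / 2.106 = 4.244 rad/s.
KE_i = ½ΣIω² = 118.9 J; KE_f = ½(2.106)(4.244)² = 18.97 J.
Fraction dissipated = (KE_i − KE_f)/KE_i = 0.8405.

fraction ≈ 0.840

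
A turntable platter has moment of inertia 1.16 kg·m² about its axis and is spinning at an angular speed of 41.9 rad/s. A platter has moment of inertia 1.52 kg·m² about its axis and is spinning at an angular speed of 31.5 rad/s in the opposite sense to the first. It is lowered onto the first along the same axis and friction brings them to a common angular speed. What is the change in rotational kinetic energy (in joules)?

ΔKE ≈ -1770 J

No external torque acts about the common axis, so total angular momentum is conserved.
Taking A's sense as positive: L = (1.160)(41.9) − (1.520)(31.5) = 0.7240 kg·m²·rad/s.
Combined I = 1.160 + 1.520 = 2.680 kg·m².
ω_f = L / I = 0.7240 / 2.680 = 0.2701 rad/s.
KE_i = ½ΣIω² = 1772 J; KE_f = ½(2.680)(0.2701)² = 0.09779 J.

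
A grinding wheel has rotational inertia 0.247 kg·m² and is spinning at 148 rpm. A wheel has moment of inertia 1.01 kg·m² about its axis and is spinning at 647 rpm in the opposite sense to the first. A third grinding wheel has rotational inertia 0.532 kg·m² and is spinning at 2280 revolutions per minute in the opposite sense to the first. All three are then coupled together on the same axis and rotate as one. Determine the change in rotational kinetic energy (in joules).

ΔKE ≈ -7250 J

No external torque acts about the common axis, so total angular momentum is conserved.
Taking A's sense as positive: L = (0.2470)(148) − (1.010)(647) − (0.5320)(2280) = -1830 kg·m²·rpm.
Combined I = 0.2470 + 1.010 + 0.5320 = 1.789 kg·m².
ω_f = L / I = -1830 / 1.789 = -1023 rpm.
KE_i = ½ΣIω² = 17510 J; KE_f = ½(1.789)(107.1)² = 10260 J.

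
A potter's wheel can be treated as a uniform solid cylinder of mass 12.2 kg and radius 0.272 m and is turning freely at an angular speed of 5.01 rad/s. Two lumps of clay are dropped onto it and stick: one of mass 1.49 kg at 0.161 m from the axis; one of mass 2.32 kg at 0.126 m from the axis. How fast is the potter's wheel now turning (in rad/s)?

ω_f ≈ 4.29 rad/s

The added mass arrives with no angular momentum about the axis, and any external torque about the axis is negligible, so the system's angular momentum is conserved.
I_p = ½(12.2)(0.272)² = 0.4513 kg·m².
Added inertia Σmr² = (1.49)(0.161)² + (2.32)(0.126)² = 0.07545 kg·m²; I_f = 0.4513 + 0.07545 = 0.5268 kg·m².
ω_f = I_p ω_i / I_f = (0.4513)(5.01) / 0.5268 = 4.292 rad/s.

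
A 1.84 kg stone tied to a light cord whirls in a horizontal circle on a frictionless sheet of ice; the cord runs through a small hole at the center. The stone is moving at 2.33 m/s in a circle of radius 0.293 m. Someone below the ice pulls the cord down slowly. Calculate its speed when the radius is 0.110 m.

v₂ ≈ 6.21 m/s

The only horizontal force on the mass is along the cord (radial), so it exerts no torque about the hole and angular momentum m v r is conserved.
v₂ = v₁ r₁ / r₂ = (2.33)(0.293) / (0.110) = 6.206 m/s.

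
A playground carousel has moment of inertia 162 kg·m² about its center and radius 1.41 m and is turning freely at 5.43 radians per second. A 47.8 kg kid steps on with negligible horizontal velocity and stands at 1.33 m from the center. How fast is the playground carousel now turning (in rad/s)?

ω_f ≈ 3.57 rad/s

The added mass arrives with no angular momentum about the center, and any external torque about the center is negligible, so the system's angular momentum is conserved.
Added inertia Σmr² = (47.8)(1.33)² = 84.55 kg·m²; I_f = 162.0 + 84.55 = 246.6 kg·m².
ω_f = I_p ω_i / I_f = (162.0)(5.43) / 246.6 = 3.568 rad/s.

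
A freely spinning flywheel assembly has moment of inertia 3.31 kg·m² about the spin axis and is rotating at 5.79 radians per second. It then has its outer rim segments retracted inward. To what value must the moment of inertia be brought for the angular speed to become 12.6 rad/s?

I₂ ≈ 1.52 kg·m²

No external torque acts about the spin axis, so angular momentum is conserved.
I₂ = I₁ω₁ / ω₂ = (3.31)(5.79) / (12.6) = 1.521 kg·m².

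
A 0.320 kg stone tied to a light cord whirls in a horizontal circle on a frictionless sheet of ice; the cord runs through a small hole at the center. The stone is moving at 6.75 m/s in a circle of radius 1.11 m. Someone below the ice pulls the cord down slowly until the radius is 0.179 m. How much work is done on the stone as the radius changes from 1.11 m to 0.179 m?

The only horizontal force on the mass is along the cord (radial), so it exerts no torque about the hole and angular momentum m v r is conserved.
v₂ = v₁ r₁ / r₂ = (6.75)(1.11) / (0.179) = 41.86 m/s.
W = ΔKE = ½m(v₂² − v₁²) = 273.0 J.

W ≈ 273 J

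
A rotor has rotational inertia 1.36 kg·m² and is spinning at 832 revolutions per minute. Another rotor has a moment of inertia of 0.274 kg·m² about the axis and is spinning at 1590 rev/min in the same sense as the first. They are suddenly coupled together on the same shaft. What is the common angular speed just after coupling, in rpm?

The coupling torques are internal; angular momentum about the shared axis is conserved.
Taking A's sense as positive: L = (1.360)(832) + (0.2740)(1590) = 1567 kg·m²·rpm.
Combined I = 1.360 + 0.2740 = 1.634 kg·m².
ω_f = L / I = 1567 / 1.634 = 959.1 rpm.

|ω_f| ≈ 959 rpm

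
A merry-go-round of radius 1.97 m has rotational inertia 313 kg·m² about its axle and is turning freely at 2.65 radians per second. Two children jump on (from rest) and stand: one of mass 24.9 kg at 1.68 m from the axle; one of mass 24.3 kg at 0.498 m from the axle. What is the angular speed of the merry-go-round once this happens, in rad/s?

ω_f ≈ 2.13 rad/s

The added mass arrives with no angular momentum about the axle, and any external torque about the axle is negligible, so the system's angular momentum is conserved.
Added inertia Σmr² = (24.9)(1.68)² + (24.3)(0.498)² = 76.30 kg·m²; I_f = 313.0 + 76.30 = 389.3 kg·m².
ω_f = I_p ω_i / I_f = (313.0)(2.65) / 389.3 = 2.131 rad/s.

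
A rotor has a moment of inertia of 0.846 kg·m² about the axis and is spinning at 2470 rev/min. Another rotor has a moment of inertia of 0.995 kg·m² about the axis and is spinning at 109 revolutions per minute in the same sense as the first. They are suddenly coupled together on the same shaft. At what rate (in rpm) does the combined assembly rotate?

|ω_f| ≈ 1190 rpm

The coupling torques are internal; angular momentum about the shared axis is conserved.
Taking A's sense as positive: L = (0.8460)(2470) + (0.9950)(109) = 2198 kg·m²·rpm.
Combined I = 0.8460 + 0.9950 = 1.841 kg·m².
ω_f = L / I = 2198 / 1.841 = 1194 rpm.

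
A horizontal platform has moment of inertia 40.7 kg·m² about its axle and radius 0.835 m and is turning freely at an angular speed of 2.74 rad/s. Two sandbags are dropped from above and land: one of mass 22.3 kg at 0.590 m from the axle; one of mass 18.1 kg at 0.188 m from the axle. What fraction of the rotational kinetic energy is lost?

fraction ≈ 0.171

The added mass arrives with no angular momentum about the axle, and any external torque about the axle is negligible, so the system's angular momentum is conserved.
Added inertia Σmr² = (22.3)(0.590)² + (18.1)(0.188)² = 8.402 kg·m²; I_f = 40.70 + 8.402 = 49.10 kg·m².
ω_f = I_p ω_i / I_f = (40.70)(2.74) / 49.10 = 2.271 rad/s.
KE_i = ½(40.70)(2.740 rad/s)² = 152.8 J; KE_f = ½(49.10)(2.271)² = 126.6 J.
Fraction lost = 0.1711.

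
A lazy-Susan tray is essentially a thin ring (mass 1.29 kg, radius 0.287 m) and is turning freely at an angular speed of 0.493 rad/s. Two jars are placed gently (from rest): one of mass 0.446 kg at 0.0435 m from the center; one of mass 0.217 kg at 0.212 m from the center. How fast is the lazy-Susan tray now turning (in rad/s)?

ω_f ≈ 0.448 rad/s

No external torque acts about the center; L_before = L_after.
I_p = (1.29)(0.287)² = 0.1063 kg·m².
Added inertia Σmr² = (0.446)(0.0435)² + (0.217)(0.212)² = 0.01060 kg·m²; I_f = 0.1063 + 0.01060 = 0.1169 kg·m².
ω_f = I_p ω_i / I_f = (0.1063)(0.493) / 0.1169 = 0.4483 rad/s.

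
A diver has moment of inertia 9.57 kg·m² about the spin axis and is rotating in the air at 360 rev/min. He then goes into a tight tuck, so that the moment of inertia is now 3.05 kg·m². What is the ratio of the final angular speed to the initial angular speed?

With no external torque about the axis, L is conserved: I₁ω₁ = I₂ω₂.
ω₂/ω₁ = I₁/I₂ = 9.570 / 3.050 = 3.138.

ω₂/ω₁ ≈ 3.14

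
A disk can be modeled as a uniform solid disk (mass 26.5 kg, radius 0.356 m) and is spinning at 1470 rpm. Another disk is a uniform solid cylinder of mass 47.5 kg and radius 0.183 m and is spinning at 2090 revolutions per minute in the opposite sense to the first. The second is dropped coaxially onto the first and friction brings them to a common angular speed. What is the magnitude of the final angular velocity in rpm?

The coupling torques are internal; angular momentum about the shared axis is conserved.
Moments of inertia: I_A = ½(26.5)(0.356)² = 1.679 kg·m²; I_B = ½(47.5)(0.183)² = 0.7954 kg·m².
Taking A's sense as positive: L = (1.679)(1470) − (0.7954)(2090) = 806.2 kg·m²·rpm.
Combined I = 1.679 + 0.7954 = 2.475 kg·m².
ω_f = L / I = 806.2 / 2.475 = 325.8 rpm.

|ω_f| ≈ 326 rpm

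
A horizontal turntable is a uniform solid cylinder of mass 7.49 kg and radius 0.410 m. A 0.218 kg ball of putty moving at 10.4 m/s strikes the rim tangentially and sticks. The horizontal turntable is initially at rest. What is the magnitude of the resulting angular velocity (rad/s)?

|ω_f| ≈ 1.40 rad/s

The axle reaction passes through the axle and exerts no torque about it; angular momentum about the axle is conserved through the impact.
I_p = ½(7.49)(0.410)² = 0.6295 kg·m². Taking the sense of the ball of putty's angular momentum as positive, L_{ball} = m v R = (0.218)(10.4)(0.410) = 0.9296 kg·m²/s.
L_i = 0 + 0.9296 = 0.9296 kg·m²/s.
After sticking, I_f = I_p + m R² = 0.6295 + (0.218)(0.410)² = 0.6662 kg·m².
ω_f = L_i / I_f = 0.9296 / 0.6662 = 1.395 rad/s.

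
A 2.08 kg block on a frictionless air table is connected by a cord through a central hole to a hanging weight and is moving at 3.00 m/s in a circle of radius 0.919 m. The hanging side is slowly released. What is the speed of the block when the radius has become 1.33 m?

The only horizontal force on the mass is along the cord (radial), so it exerts no torque about the hole and angular momentum m v r is conserved.
v₂ = v₁ r₁ / r₂ = (3.00)(0.919) / (1.33) = 2.073 m/s.

v₂ ≈ 2.07 m/s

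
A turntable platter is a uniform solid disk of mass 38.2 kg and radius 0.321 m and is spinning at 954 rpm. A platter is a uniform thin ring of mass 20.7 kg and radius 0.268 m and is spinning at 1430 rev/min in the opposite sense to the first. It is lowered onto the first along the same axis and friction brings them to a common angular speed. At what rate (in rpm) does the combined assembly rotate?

No external torque acts about the common axis, so total angular momentum is conserved.
Moments of inertia: I_A = ½(38.2)(0.321)² = 1.968 kg·m²; I_B = (20.7)(0.268)² = 1.487 kg·m².
Taking A's sense as positive: L = (1.968)(954) − (1.487)(1430) = -248.5 kg·m²·rpm.
Combined I = 1.968 + 1.487 = 3.455 kg·m².
ω_f = L / I = -248.5 / 3.455 = -71.93 rpm.

|ω_f| ≈ 71.9 rpm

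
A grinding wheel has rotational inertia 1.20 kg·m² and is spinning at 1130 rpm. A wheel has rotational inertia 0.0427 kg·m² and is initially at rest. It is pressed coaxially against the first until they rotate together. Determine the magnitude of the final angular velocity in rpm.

|ω_f| ≈ 1090 rpm

The coupling torques are internal; angular momentum about the shared axis is conserved.
Taking A's sense as positive: L = (1.200)(1130) = 1356 kg·m²·rpm.
Combined I = 1.200 + 0.04270 = 1.243 kg·m².
ω_f = L / I = 1356 / 1.243 = 1091 rpm.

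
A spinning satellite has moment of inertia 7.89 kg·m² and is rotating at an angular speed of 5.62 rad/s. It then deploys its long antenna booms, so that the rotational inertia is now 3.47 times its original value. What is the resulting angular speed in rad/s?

ω₂ ≈ 1.62 rad/s

Angular momentum about the spin axis is conserved since the torque about it is zero.
I₂ = 3.47 × 7.89 = 27.38 kg·m².
ω₂ = I₁ω₁ / I₂ = (7.890)(5.62 rad/s) / (27.38) = 1.620 rad/s.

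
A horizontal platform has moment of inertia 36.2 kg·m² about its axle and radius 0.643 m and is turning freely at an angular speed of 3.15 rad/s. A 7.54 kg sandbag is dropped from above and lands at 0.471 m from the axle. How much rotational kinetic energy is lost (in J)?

The added mass arrives with no angular momentum about the axle, and any external torque about the axle is negligible, so the system's angular momentum is conserved.
Added inertia Σmr² = (7.54)(0.471)² = 1.673 kg·m²; I_f = 36.20 + 1.673 = 37.87 kg·m².
ω_f = I_p ω_i / I_f = (36.20)(3.15) / 37.87 = 3.011 rad/s.
KE_i = ½(36.20)(3.150 rad/s)² = 179.6 J; KE_f = ½(37.87)(3.011)² = 171.7 J.

energy lost ≈ 7.93 J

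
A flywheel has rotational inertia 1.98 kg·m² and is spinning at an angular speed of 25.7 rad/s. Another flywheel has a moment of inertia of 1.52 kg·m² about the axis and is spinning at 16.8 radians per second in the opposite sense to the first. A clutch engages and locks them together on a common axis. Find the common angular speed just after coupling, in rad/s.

No external torque acts about the common axis, so total angular momentum is conserved.
Taking A's sense as positive: L = (1.980)(25.7) − (1.520)(16.8) = 25.35 kg·m²·rad/s.
Combined I = 1.980 + 1.520 = 3.500 kg·m².
ω_f = L / I = 25.35 / 3.500 = 7.243 rad/s.

|ω_f| ≈ 7.24 rad/s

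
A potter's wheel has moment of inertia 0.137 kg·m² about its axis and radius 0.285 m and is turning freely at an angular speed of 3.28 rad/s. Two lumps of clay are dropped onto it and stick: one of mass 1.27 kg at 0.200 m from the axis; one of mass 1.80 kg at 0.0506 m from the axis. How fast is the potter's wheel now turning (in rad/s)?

No external torque acts about the axis; L_before = L_after.
Added inertia Σmr² = (1.27)(0.200)² + (1.80)(0.0506)² = 0.05541 kg·m²; I_f = 0.1370 + 0.05541 = 0.1924 kg·m².
ω_f = I_p ω_i / I_f = (0.1370)(3.28) / 0.1924 = 2.335 rad/s.

ω_f ≈ 2.34 rad/s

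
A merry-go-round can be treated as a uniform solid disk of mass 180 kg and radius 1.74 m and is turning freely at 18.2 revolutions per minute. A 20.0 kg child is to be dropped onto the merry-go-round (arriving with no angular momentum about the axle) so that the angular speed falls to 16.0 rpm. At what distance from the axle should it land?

The added mass arrives with no angular momentum about the axle, and any external torque about the axle is negligible, so the system's angular momentum is conserved.
I_p = ½(180)(1.74)² = 272.5 kg·m².
I_p ω_i = (I_p + m r²) ω_f ⇒ m r² = I_p(ω_i/ω_f − 1) = 272.5(18.2/16.0 − 1) = 37.47 kg·m².
r = √(37.47/20.0) = 1.369 m.

r ≈ 1.37 m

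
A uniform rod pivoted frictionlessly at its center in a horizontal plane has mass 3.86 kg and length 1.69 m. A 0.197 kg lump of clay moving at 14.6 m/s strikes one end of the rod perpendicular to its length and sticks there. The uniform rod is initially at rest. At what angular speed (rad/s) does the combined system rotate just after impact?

The axle reaction passes through the pivot and exerts no torque about it; angular momentum about the pivot is conserved through the impact.
I_p = (1/12)(3.86)(1.69)² = 0.9187 kg·m². Taking the sense of the lump of clay's angular momentum as positive, L_{lump} = m v R = (0.197)(14.6)(1.69/2) = 2.430 kg·m²/s.
L_i = 0 + 2.430 = 2.430 kg·m²/s.
After sticking, I_f = I_p + m R² = 0.9187 + (0.197)(1.69/2)² = 1.059 kg·m².
ω_f = L_i / I_f = 2.430 / 1.059 = 2.294 rad/s.

|ω_f| ≈ 2.29 rad/s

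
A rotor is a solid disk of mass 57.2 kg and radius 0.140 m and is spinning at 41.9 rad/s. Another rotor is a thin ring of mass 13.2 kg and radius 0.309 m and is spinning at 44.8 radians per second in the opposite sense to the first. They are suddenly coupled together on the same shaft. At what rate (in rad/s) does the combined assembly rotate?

The coupling torques are internal; angular momentum about the shared axis is conserved.
Moments of inertia: I_A = ½(57.2)(0.140)² = 0.5606 kg·m²; I_B = (13.2)(0.309)² = 1.260 kg·m².
Taking A's sense as positive: L = (0.5606)(41.9) − (1.260)(44.8) = -32.98 kg·m²·rad/s.
Combined I = 0.5606 + 1.260 = 1.821 kg·m².
ω_f = L / I = -32.98 / 1.821 = -18.11 rad/s.

|ω_f| ≈ 18.1 rad/s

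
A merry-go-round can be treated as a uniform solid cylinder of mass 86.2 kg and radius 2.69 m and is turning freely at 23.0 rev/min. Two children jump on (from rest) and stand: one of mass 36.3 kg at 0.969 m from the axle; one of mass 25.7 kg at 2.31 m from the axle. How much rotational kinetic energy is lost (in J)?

energy lost ≈ 321 J

No external torque acts about the axle; L_before = L_after.
I_p = ½(86.2)(2.69)² = 311.9 kg·m².
Added inertia Σmr² = (36.3)(0.969)² + (25.7)(2.31)² = 171.2 kg·m²; I_f = 311.9 + 171.2 = 483.1 kg·m².
ω_f = I_p ω_i / I_f = (311.9)(23.0) / 483.1 = 14.85 rpm.
KE_i = ½(311.9)(2.409 rad/s)² = 904.6 J; KE_f = ½(483.1)(1.555)² = 584.0 J.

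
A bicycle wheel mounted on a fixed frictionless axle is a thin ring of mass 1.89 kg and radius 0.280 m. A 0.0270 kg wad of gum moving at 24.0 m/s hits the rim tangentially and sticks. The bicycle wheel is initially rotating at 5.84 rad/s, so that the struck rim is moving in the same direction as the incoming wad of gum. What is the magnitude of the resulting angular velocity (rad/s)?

The axle reaction passes through the axle and exerts no torque about it; angular momentum about the axle is conserved through the impact.
I_p = (1.89)(0.280)² = 0.1482 kg·m². Taking the sense of the wad of gum's angular momentum as positive, L_{wad} = m v R = (0.0270)(24.0)(0.280) = 0.1814 kg·m²/s.
L_i = +I_p ω_p + m v R = +(0.1482)(5.84) + 0.1814 = 1.047 kg·m²/s.
After sticking, I_f = I_p + m R² = 0.1482 + (0.0270)(0.280)² = 0.1503 kg·m².
ω_f = L_i / I_f = 1.047 / 0.1503 = 6.965 rad/s.

|ω_f| ≈ 6.96 rad/s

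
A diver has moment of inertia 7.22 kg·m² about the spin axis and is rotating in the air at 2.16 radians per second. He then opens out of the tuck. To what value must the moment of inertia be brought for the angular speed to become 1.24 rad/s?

With no external torque about the axis, L is conserved: I₁ω₁ = I₂ω₂.
I₂ = I₁ω₁ / ω₂ = (7.22)(2.16) / (1.24) = 12.58 kg·m².

I₂ ≈ 12.6 kg·m²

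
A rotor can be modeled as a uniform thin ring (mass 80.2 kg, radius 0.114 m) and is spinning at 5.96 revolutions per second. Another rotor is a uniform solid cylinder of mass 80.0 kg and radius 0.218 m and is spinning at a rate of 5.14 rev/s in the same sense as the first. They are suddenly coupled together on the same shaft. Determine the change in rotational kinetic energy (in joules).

ΔKE ≈ -8.93 J

The coupling torques are internal; angular momentum about the shared axis is conserved.
Moments of inertia: I_A = (80.2)(0.114)² = 1.042 kg·m²; I_B = ½(80.0)(0.218)² = 1.901 kg·m².
Taking A's sense as positive: L = (1.042)(5.96) + (1.901)(5.14) = 15.98 kg·m²·rev/s.
Combined I = 1.042 + 1.901 = 2.943 kg·m².
ω_f = L / I = 15.98 / 2.943 = 5.430 rev/s.
KE_i = ½ΣIω² = 1722 J; KE_f = ½(2.943)(34.12)² = 1713 J.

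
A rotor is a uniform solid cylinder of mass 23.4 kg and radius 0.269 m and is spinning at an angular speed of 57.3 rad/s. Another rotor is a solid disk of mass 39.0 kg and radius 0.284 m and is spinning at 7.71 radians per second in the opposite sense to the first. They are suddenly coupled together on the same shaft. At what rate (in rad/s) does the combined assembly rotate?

|ω_f| ≈ 15.0 rad/s

No external torque acts about the common axis, so total angular momentum is conserved.
Moments of inertia: I_A = ½(23.4)(0.269)² = 0.8466 kg·m²; I_B = ½(39.0)(0.284)² = 1.573 kg·m².
Taking A's sense as positive: L = (0.8466)(57.3) − (1.573)(7.71) = 36.39 kg·m²·rad/s.
Combined I = 0.8466 + 1.573 = 2.419 kg·m².
ω_f = L / I = 36.39 / 2.419 = 15.04 rad/s.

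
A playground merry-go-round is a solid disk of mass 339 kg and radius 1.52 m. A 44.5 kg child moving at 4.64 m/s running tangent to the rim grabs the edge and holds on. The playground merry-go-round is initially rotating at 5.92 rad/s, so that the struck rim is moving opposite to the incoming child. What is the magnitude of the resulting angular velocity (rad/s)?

|ω_f| ≈ 4.05 rad/s

The axle reaction passes through the axle and exerts no torque about it; angular momentum about the axle is conserved through the impact.
I_p = ½(339)(1.52)² = 391.6 kg·m². Taking the sense of the child's angular momentum as positive, L_{child} = m v R = (44.5)(4.64)(1.52) = 313.8 kg·m²/s.
L_i = −I_p ω_p + m v R = −(391.6)(5.92) + 313.8 = -2004 kg·m²/s.
After sticking, I_f = I_p + m R² = 391.6 + (44.5)(1.52)² = 494.4 kg·m².
ω_f = L_i / I_f = -2004 / 494.4 = -4.054 rad/s.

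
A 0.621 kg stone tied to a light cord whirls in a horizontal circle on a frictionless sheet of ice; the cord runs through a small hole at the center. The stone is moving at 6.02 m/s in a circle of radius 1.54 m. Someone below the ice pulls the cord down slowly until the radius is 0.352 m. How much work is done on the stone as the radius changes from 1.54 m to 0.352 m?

W ≈ 204 J

The only horizontal force on the mass is along the cord (radial), so it exerts no torque about the hole and angular momentum m v r is conserved.
v₂ = v₁ r₁ / r₂ = (6.02)(1.54) / (0.352) = 26.34 m/s.
W = ΔKE = ½m(v₂² − v₁²) = 204.1 J.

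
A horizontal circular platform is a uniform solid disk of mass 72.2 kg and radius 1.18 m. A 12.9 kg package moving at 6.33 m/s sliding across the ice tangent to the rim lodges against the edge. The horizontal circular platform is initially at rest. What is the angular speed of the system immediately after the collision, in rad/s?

|ω_f| ≈ 1.41 rad/s

The axle reaction passes through the central axle and exerts no torque about it; angular momentum about the central axle is conserved through the impact.
I_p = ½(72.2)(1.18)² = 50.27 kg·m². Taking the sense of the package's angular momentum as positive, L_{package} = m v R = (12.9)(6.33)(1.18) = 96.36 kg·m²/s.
L_i = 0 + 96.36 = 96.36 kg·m²/s.
After sticking, I_f = I_p + m R² = 50.27 + (12.9)(1.18)² = 68.23 kg·m².
ω_f = L_i / I_f = 96.36 / 68.23 = 1.412 rad/s.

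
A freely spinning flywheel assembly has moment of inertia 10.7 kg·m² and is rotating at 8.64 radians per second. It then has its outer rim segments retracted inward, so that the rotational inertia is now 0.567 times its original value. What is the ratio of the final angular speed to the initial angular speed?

ω₂/ω₁ ≈ 1.76

No external torque acts about the spin axis, so angular momentum is conserved.
I₂ = 0.567 × 10.7 = 6.067 kg·m².
ω₂/ω₁ = I₁/I₂ = 10.70 / 6.067 = 1.764.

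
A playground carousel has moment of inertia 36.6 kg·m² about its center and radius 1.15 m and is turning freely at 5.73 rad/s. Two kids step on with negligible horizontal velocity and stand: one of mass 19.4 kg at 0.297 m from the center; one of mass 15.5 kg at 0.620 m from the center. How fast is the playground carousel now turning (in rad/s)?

No external torque acts about the center; L_before = L_after.
Added inertia Σmr² = (19.4)(0.297)² + (15.5)(0.620)² = 7.669 kg·m²; I_f = 36.60 + 7.669 = 44.27 kg·m².
ω_f = I_p ω_i / I_f = (36.60)(5.73) / 44.27 = 4.737 rad/s.

ω_f ≈ 4.74 rad/s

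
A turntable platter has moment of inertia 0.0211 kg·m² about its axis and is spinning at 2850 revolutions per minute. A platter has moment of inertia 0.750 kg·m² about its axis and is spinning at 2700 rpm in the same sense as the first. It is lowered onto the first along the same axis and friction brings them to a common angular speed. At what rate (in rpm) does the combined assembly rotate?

No external torque acts about the common axis, so total angular momentum is conserved.
Taking A's sense as positive: L = (0.02110)(2850) + (0.7500)(2700) = 2085 kg·m²·rpm.
Combined I = 0.02110 + 0.7500 = 0.7711 kg·m².
ω_f = L / I = 2085 / 0.7711 = 2704 rpm.

|ω_f| ≈ 2700 rpm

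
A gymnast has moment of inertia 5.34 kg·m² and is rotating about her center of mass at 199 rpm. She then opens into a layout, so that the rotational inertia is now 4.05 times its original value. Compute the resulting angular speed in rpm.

Angular momentum about the spin axis is conserved since the torque about it is zero.
I₂ = 4.05 × 5.34 = 21.63 kg·m².
ω₂ = I₁ω₁ / I₂ = (5.340)(199 rpm) / (21.63) = 49.14 rpm.

ω₂ ≈ 49.1 rpm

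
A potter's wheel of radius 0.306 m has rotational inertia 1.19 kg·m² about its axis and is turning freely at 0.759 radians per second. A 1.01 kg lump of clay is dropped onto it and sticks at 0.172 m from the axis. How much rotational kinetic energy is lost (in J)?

energy lost ≈ 0.00840 J

The added mass arrives with no angular momentum about the axis, and any external torque about the axis is negligible, so the system's angular momentum is conserved.
Added inertia Σmr² = (1.01)(0.172)² = 0.02988 kg·m²; I_f = 1.190 + 0.02988 = 1.220 kg·m².
ω_f = I_p ω_i / I_f = (1.190)(0.759) / 1.220 = 0.7404 rad/s.
KE_i = ½(1.190)(0.7590 rad/s)² = 0.3428 J; KE_f = ½(1.220)(0.7404)² = 0.3344 J.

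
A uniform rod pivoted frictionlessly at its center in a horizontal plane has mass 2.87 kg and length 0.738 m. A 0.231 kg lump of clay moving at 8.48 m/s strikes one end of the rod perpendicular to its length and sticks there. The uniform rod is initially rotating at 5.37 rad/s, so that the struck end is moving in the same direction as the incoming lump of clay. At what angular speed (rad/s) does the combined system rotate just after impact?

|ω_f| ≈ 8.80 rad/s

About the pivot the impulsive forces during the collision are internal, so angular momentum about that axis is conserved.
I_p = (1/12)(2.87)(0.738)² = 0.1303 kg·m². Taking the sense of the lump of clay's angular momentum as positive, L_{lump} = m v R = (0.231)(8.48)(0.738/2) = 0.7228 kg·m²/s.
L_i = +I_p ω_p + m v R = +(0.1303)(5.37) + 0.7228 = 1.422 kg·m²/s.
After sticking, I_f = I_p + m R² = 0.1303 + (0.231)(0.738/2)² = 0.1617 kg·m².
ω_f = L_i / I_f = 1.422 / 0.1617 = 8.795 rad/s.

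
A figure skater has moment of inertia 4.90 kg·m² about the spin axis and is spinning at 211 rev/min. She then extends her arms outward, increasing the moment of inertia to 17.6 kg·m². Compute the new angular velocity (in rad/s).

With no external torque about the axis, L is conserved: I₁ω₁ = I₂ω₂.
ω₂ = I₁ω₁ / I₂ = (4.900)(211 rpm) / (17.60) = 58.74 rpm = 6.152 rad/s.

ω₂ ≈ 6.15 rad/s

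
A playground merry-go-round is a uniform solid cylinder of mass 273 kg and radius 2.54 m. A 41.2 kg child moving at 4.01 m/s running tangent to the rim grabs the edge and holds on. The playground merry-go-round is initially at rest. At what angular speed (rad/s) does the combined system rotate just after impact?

|ω_f| ≈ 0.366 rad/s

The axle reaction passes through the axle and exerts no torque about it; angular momentum about the axle is conserved through the impact.
I_p = ½(273)(2.54)² = 880.6 kg·m². Taking the sense of the child's angular momentum as positive, L_{child} = m v R = (41.2)(4.01)(2.54) = 419.6 kg·m²/s.
L_i = 0 + 419.6 = 419.6 kg·m²/s.
After sticking, I_f = I_p + m R² = 880.6 + (41.2)(2.54)² = 1146 kg·m².
ω_f = L_i / I_f = 419.6 / 1146 = 0.3660 rad/s.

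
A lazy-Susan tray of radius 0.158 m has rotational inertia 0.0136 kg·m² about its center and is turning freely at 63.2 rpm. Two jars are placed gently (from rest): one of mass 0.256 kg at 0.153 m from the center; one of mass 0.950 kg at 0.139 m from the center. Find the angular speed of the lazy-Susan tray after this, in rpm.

ω_f ≈ 22.7 rpm

No external torque acts about the center; L_before = L_after.
Added inertia Σmr² = (0.256)(0.153)² + (0.950)(0.139)² = 0.02435 kg·m²; I_f = 0.01360 + 0.02435 = 0.03795 kg·m².
ω_f = I_p ω_i / I_f = (0.01360)(63.2) / 0.03795 = 22.65 rpm.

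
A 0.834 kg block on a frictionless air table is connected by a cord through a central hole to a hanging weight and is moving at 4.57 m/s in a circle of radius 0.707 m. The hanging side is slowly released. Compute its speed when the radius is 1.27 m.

Central (radial) force ⇒ zero torque about the center ⇒ m v r is constant.
v₂ = v₁ r₁ / r₂ = (4.57)(0.707) / (1.27) = 2.544 m/s.

v₂ ≈ 2.54 m/s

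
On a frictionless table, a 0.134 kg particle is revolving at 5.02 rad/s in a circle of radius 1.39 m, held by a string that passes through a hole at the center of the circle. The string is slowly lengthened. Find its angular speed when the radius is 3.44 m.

ω₂ ≈ 0.820 rad/s

The constraining force is radial, so m r² ω about the center is conserved.
ω₂ = ω₁ (r₁/r₂)² = (5.02)(1.39/3.44)² = 0.8196 rad/s.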